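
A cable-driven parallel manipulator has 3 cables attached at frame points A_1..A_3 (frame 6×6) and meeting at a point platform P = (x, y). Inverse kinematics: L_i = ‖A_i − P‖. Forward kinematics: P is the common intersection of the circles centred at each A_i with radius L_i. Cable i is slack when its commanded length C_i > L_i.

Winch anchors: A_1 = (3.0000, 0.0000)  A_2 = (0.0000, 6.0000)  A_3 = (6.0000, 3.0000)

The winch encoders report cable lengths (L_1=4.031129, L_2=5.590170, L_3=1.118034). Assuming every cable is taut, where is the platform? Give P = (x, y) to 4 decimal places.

(5.0000, 3.5000)

expand ‖A_i−P‖²=L_i² and subtract eq 1 (k_i ≔ ‖A_i‖²−L_i²)
k_1 = 9.0000+0.0000−16.2500 = -7.2500
eq1−eq2 → [6.0000  -12.0000]·P = -12.0000
eq1−eq3 → [-6.0000  -6.0000]·P = -51.0000
2×2 solve → P = (5.0000, 3.5000)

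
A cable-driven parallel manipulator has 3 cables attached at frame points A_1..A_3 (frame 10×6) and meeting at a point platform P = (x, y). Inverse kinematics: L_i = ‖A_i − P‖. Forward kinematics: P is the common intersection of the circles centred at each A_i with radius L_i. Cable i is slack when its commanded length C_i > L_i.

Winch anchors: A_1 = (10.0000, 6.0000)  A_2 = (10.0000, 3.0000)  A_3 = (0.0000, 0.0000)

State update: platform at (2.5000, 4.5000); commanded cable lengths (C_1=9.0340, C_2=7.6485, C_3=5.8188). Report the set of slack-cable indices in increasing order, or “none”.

i=1: geometric 7.6485 vs commanded 9.0340 ⇒ slack
i=2: geometric 7.6485 vs commanded 7.6485 ⇒ taut
i=3: geometric 5.1478 vs commanded 5.8188 ⇒ slack

1, 3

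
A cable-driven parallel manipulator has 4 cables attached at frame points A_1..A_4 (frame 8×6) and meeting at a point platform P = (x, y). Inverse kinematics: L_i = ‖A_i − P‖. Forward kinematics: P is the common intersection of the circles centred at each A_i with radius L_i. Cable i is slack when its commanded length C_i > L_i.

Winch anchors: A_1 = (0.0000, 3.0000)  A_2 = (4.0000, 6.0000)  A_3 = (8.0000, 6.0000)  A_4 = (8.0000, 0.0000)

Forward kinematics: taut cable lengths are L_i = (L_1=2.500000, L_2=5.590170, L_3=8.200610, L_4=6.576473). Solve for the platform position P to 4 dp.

(1.5000, 1.0000)

circle eqns → linear via eq_j − eq_1; set q_j = A_j·A_j − L_j²
q_1 = 0.0000+9.0000−6.2500 = 2.7500
-8.0000·x − 6.0000·y = q_1−q_2 = -18.0000
-16.0000·x − 6.0000·y = q_1−q_3 = -30.0000
-16.0000·x + 6.0000·y = q_1−q_4 = -18.0000
solve first two rows → x=1.5000, y=1.0000
check cable 4: ‖A_4−P‖² = 43.2500 ≈ L_4² = 43.2500 ✓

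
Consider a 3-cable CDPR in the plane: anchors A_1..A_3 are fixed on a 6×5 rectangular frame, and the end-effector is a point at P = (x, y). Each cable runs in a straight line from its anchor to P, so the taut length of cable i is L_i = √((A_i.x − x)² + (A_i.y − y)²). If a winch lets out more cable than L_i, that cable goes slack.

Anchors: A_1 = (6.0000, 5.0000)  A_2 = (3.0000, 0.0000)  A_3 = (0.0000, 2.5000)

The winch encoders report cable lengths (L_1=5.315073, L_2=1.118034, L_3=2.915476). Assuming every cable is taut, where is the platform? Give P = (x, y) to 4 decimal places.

(2.5000, 1.0000)

circle eqns → linear via eq_j − eq_1; set c_j = A_j·A_j − L_j²
c_1 = 36.0000+25.0000−28.2500 = 32.7500
6.0000·x + 10.0000·y = c_1−c_2 = 25.0000
12.0000·x + 5.0000·y = c_1−c_3 = 35.0000
solve first two rows → x=2.5000, y=1.0000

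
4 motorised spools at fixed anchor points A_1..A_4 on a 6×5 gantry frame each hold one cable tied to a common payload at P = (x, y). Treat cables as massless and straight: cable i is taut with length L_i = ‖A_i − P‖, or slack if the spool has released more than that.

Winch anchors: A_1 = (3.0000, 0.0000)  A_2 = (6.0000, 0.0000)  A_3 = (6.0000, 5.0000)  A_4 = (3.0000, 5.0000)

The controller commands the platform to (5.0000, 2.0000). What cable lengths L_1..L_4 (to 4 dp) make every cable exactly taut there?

L_1 = √((3.0000−5.0000)² + (0.0000−2.0000)²) = 2.8284
L_2 = √((6.0000−5.0000)² + (0.0000−2.0000)²) = 2.2361
L_3 = √((6.0000−5.0000)² + (5.0000−2.0000)²) = 3.1623
L_4 = √((3.0000−5.0000)² + (5.0000−2.0000)²) = 3.6056

(2.8284, 2.2361, 3.1623, 3.6056)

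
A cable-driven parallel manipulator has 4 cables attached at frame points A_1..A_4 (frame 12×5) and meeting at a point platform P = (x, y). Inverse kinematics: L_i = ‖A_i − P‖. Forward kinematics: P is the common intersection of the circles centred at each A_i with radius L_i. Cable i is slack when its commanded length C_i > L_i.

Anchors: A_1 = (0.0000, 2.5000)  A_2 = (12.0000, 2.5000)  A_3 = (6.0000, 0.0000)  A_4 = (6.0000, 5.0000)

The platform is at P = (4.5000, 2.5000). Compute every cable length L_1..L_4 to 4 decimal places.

(4.5000, 7.5000, 2.9155, 2.9155)

cable 1: Δx=-4.5000, Δy=0.0000; L_1 = √(Δx²+Δy²) = 4.5000
cable 2: Δx=7.5000, Δy=0.0000; L_2 = √(Δx²+Δy²) = 7.5000
cable 3: Δx=1.5000, Δy=-2.5000; L_3 = √(Δx²+Δy²) = 2.9155
cable 4: Δx=1.5000, Δy=2.5000; L_4 = √(Δx²+Δy²) = 2.9155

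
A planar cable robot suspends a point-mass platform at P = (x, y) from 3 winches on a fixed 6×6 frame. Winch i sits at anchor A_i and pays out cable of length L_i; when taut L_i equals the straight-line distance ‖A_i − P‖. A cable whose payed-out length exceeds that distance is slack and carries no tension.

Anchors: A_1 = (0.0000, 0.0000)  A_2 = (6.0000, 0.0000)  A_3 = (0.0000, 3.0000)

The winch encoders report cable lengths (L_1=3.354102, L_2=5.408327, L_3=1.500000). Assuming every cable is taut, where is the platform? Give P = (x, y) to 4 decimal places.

each cable: (A_i−P)·(A_i−P) = L_i²; let q_i = ‖A_i‖²−L_i²
q_1 = 0.0000+0.0000−11.2500 = -11.2500
row 1: -12.0000x + 0.0000y = -18.0000  (q_2=6.7500)
row 2: 0.0000x − 6.0000y = -18.0000  (q_3=6.7500)
Cramer on rows 1–2 → x = 1.5000, y = 3.0000

(1.5000, 3.0000)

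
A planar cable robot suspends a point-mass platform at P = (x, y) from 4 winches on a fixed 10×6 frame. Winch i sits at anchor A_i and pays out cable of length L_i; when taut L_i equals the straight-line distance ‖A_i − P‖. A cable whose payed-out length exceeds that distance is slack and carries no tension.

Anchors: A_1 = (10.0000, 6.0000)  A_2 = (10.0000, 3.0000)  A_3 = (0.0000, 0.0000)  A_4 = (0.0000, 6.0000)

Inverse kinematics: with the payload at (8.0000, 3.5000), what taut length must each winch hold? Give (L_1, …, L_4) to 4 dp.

cable 1: Δx=2.0000, Δy=2.5000; L_1 = √(Δx²+Δy²) = 3.2016
cable 2: Δx=2.0000, Δy=-0.5000; L_2 = √(Δx²+Δy²) = 2.0616
cable 3: Δx=-8.0000, Δy=-3.5000; L_3 = √(Δx²+Δy²) = 8.7321
cable 4: Δx=-8.0000, Δy=2.5000; L_4 = √(Δx²+Δy²) = 8.3815

(3.2016, 2.0616, 8.7321, 8.3815)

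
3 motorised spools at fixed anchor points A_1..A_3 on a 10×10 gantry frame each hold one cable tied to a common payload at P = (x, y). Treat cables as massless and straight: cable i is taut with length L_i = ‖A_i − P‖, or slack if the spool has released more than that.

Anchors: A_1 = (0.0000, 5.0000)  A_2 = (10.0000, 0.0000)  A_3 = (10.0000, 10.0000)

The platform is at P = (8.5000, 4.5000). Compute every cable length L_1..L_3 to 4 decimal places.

L_1: Δ = A_1−P = (-8.5000, 0.5000) → ‖Δ‖ = √72.5000 = 8.5147
L_2: Δ = A_2−P = (1.5000, -4.5000) → ‖Δ‖ = √22.5000 = 4.7434
L_3: Δ = A_3−P = (1.5000, 5.5000) → ‖Δ‖ = √32.5000 = 5.7009

(8.5147, 4.7434, 5.7009)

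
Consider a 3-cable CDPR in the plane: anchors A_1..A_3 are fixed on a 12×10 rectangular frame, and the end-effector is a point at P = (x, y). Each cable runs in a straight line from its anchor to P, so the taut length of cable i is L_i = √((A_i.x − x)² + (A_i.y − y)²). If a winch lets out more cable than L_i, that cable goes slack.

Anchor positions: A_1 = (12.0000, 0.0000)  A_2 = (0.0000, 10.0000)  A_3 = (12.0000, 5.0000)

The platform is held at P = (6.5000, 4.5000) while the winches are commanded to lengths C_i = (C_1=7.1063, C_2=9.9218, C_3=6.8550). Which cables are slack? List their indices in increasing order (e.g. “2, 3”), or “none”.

2, 3

i=1: geometric 7.1063 vs commanded 7.1063 ⇒ taut
i=2: geometric 8.5147 vs commanded 9.9218 ⇒ slack
i=3: geometric 5.5227 vs commanded 6.8550 ⇒ slack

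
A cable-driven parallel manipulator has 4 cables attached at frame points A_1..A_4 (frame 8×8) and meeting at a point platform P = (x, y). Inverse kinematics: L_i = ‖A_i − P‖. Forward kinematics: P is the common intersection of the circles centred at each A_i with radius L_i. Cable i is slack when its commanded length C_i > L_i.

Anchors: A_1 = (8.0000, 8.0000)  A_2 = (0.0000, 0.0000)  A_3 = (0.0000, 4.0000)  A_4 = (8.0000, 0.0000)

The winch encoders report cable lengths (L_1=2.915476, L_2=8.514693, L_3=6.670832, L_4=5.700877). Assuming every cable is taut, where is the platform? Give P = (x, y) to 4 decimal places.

each cable: (A_i−P)·(A_i−P) = L_i²; let q_i = ‖A_i‖²−L_i²
q_1 = 64.0000+64.0000−8.5000 = 119.5000
row 1: 16.0000x + 16.0000y = 192.0000  (q_2=-72.5000)
row 2: 16.0000x + 8.0000y = 148.0000  (q_3=-28.5000)
row 3: 0.0000x + 16.0000y = 88.0000  (q_4=31.5000)
Cramer on rows 1–2 → x = 6.5000, y = 5.5000
check cable 4: ‖A_4−P‖² = 32.5000 ≈ L_4² = 32.5000 ✓

(6.5000, 5.5000)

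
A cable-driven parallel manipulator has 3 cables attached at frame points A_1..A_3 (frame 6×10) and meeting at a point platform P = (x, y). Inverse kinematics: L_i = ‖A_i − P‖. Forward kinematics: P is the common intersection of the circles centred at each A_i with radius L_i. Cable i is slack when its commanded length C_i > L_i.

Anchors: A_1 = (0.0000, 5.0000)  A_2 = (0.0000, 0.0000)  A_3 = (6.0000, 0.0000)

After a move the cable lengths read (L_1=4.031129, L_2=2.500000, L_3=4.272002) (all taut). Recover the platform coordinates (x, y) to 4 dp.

each cable: (A_i−P)·(A_i−P) = L_i²; let c_i = ‖A_i‖²−L_i²
c_1 = 0.0000+25.0000−16.2500 = 8.7500
row 1: 0.0000x + 10.0000y = 15.0000  (c_2=-6.2500)
row 2: -12.0000x + 10.0000y = -9.0000  (c_3=17.7500)
Cramer on rows 1–2 → x = 2.0000, y = 1.5000

(2.0000, 1.5000)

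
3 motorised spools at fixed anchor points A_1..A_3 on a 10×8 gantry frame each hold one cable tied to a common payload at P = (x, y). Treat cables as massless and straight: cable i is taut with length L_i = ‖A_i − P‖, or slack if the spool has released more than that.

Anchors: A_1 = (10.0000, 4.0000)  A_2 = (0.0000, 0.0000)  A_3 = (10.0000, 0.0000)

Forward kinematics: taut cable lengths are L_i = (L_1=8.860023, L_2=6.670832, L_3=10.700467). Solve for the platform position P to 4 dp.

circle eqns → linear via eq_j − eq_1; set k_j = A_j·A_j − L_j²
k_1 = 100.0000+16.0000−78.5000 = 37.5000
20.0000·x + 8.0000·y = k_1−k_2 = 82.0000
0.0000·x + 8.0000·y = k_1−k_3 = 52.0000
solve first two rows → x=1.5000, y=6.5000

(1.5000, 6.5000)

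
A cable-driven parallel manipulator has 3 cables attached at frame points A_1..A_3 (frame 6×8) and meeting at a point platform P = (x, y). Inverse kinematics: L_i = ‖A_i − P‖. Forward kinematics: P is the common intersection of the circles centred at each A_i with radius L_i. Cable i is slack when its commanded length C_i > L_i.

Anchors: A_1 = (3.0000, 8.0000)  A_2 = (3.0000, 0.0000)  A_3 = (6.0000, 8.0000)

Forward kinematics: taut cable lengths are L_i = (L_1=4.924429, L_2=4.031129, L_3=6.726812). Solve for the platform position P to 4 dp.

expand ‖A_i−P‖²=L_i² and subtract eq 1 (q_i ≔ ‖A_i‖²−L_i²)
q_1 = 9.0000+64.0000−24.2500 = 48.7500
eq1−eq2 → [0.0000  16.0000]·P = 56.0000
eq1−eq3 → [-6.0000  0.0000]·P = -6.0000
2×2 solve → P = (1.0000, 3.5000)

(1.0000, 3.5000)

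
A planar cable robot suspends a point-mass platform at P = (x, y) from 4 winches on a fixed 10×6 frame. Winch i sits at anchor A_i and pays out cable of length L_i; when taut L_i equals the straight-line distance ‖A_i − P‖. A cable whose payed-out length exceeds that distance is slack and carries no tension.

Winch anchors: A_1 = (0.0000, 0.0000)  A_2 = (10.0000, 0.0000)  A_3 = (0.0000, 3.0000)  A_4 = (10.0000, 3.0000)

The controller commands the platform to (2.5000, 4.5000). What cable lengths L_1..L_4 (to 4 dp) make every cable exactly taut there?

cable 1: Δx=-2.5000, Δy=-4.5000; L_1 = √(Δx²+Δy²) = 5.1478
cable 2: Δx=7.5000, Δy=-4.5000; L_2 = √(Δx²+Δy²) = 8.7464
cable 3: Δx=-2.5000, Δy=-1.5000; L_3 = √(Δx²+Δy²) = 2.9155
cable 4: Δx=7.5000, Δy=-1.5000; L_4 = √(Δx²+Δy²) = 7.6485

(5.1478, 8.7464, 2.9155, 7.6485)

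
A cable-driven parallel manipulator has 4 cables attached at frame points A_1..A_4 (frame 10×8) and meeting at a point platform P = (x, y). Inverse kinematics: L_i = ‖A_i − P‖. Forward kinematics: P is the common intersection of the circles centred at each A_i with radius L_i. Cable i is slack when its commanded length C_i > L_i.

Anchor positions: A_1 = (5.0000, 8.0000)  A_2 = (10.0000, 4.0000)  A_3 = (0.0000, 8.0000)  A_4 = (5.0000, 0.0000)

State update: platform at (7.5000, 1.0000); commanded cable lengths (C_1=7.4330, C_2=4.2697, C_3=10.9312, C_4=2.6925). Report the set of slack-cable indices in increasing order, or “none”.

2, 3

i=1: geometric 7.4330 vs commanded 7.4330 ⇒ taut
i=2: geometric 3.9051 vs commanded 4.2697 ⇒ slack
i=3: geometric 10.2591 vs commanded 10.9312 ⇒ slack
i=4: geometric 2.6926 vs commanded 2.6925 ⇒ taut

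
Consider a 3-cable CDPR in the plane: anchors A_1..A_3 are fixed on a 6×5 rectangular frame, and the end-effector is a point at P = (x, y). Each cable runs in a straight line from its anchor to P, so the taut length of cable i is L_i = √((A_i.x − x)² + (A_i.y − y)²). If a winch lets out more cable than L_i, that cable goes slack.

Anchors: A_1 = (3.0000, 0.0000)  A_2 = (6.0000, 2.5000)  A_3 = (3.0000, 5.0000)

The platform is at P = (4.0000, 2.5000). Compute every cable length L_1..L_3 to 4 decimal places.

L_1 = √((3.0000−4.0000)² + (0.0000−2.5000)²) = 2.6926
L_2 = √((6.0000−4.0000)² + (2.5000−2.5000)²) = 2.0000
L_3 = √((3.0000−4.0000)² + (5.0000−2.5000)²) = 2.6926

(2.6926, 2.0000, 2.6926)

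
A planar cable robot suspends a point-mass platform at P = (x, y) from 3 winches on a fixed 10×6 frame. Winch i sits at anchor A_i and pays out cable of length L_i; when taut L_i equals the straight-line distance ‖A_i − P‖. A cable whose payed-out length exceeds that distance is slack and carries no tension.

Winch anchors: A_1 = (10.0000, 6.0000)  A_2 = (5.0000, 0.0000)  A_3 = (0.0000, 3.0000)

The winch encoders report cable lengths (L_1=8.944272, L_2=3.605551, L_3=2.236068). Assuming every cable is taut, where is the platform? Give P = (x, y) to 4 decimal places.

circle eqns → linear via eq_j − eq_1; set q_j = A_j·A_j − L_j²
q_1 = 100.0000+36.0000−80.0000 = 56.0000
10.0000·x + 12.0000·y = q_1−q_2 = 44.0000
20.0000·x + 6.0000·y = q_1−q_3 = 52.0000
solve first two rows → x=2.0000, y=2.0000

(2.0000, 2.0000)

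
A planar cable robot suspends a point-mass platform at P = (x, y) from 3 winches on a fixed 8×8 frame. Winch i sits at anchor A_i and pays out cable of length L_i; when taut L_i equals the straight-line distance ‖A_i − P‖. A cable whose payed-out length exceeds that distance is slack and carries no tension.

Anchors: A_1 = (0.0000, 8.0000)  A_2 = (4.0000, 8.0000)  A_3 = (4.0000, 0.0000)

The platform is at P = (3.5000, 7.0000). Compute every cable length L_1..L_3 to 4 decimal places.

L_1: Δ = A_1−P = (-3.5000, 1.0000) → ‖Δ‖ = √13.2500 = 3.6401
L_2: Δ = A_2−P = (0.5000, 1.0000) → ‖Δ‖ = √1.2500 = 1.1180
L_3: Δ = A_3−P = (0.5000, -7.0000) → ‖Δ‖ = √49.2500 = 7.0178

(3.6401, 1.1180, 7.0178)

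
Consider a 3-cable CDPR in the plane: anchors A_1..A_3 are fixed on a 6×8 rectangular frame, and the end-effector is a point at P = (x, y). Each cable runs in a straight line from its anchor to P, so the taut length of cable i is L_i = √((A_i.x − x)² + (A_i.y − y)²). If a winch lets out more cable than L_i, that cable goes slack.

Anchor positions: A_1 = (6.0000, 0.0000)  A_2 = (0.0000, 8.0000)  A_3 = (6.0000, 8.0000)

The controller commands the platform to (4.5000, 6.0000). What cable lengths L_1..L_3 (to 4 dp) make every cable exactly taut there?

L_1: Δ = A_1−P = (1.5000, -6.0000) → ‖Δ‖ = √38.2500 = 6.1847
L_2: Δ = A_2−P = (-4.5000, 2.0000) → ‖Δ‖ = √24.2500 = 4.9244
L_3: Δ = A_3−P = (1.5000, 2.0000) → ‖Δ‖ = √6.2500 = 2.5000

(6.1847, 4.9244, 2.5000)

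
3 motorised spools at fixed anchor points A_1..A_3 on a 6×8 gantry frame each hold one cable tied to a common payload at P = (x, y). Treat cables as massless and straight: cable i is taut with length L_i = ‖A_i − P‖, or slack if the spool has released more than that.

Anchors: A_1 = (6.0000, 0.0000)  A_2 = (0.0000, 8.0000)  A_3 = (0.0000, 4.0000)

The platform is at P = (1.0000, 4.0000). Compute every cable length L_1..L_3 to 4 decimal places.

(6.4031, 4.1231, 1.0000)

L_1: Δ = A_1−P = (5.0000, -4.0000) → ‖Δ‖ = √41.0000 = 6.4031
L_2: Δ = A_2−P = (-1.0000, 4.0000) → ‖Δ‖ = √17.0000 = 4.1231
L_3: Δ = A_3−P = (-1.0000, 0.0000) → ‖Δ‖ = √1.0000 = 1.0000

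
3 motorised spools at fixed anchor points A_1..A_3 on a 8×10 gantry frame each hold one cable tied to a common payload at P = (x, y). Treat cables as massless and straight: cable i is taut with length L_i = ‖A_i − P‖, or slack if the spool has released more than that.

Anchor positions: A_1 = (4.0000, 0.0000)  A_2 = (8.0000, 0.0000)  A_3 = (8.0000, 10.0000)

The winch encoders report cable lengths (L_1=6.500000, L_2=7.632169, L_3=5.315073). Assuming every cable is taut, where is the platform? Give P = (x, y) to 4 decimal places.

each cable: (A_i−P)·(A_i−P) = L_i²; let q_i = ‖A_i‖²−L_i²
q_1 = 16.0000+0.0000−42.2500 = -26.2500
row 1: -8.0000x + 0.0000y = -32.0000  (q_2=5.7500)
row 2: -8.0000x − 20.0000y = -162.0000  (q_3=135.7500)
Cramer on rows 1–2 → x = 4.0000, y = 6.5000

(4.0000, 6.5000)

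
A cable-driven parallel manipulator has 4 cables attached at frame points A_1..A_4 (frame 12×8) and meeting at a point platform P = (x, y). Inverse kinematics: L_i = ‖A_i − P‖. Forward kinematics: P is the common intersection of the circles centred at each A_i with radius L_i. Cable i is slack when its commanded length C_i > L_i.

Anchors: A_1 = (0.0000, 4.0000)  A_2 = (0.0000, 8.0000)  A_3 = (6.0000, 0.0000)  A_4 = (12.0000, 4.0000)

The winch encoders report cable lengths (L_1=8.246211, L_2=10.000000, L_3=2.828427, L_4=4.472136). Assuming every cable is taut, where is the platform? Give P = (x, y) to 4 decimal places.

(8.0000, 2.0000)

circle eqns → linear via eq_j − eq_1; set k_j = A_j·A_j − L_j²
k_1 = 0.0000+16.0000−68.0000 = -52.0000
0.0000·x − 8.0000·y = k_1−k_2 = -16.0000
-12.0000·x + 8.0000·y = k_1−k_3 = -80.0000
-24.0000·x + 0.0000·y = k_1−k_4 = -192.0000
solve first two rows → x=8.0000, y=2.0000
check cable 4: ‖A_4−P‖² = 20.0000 ≈ L_4² = 20.0000 ✓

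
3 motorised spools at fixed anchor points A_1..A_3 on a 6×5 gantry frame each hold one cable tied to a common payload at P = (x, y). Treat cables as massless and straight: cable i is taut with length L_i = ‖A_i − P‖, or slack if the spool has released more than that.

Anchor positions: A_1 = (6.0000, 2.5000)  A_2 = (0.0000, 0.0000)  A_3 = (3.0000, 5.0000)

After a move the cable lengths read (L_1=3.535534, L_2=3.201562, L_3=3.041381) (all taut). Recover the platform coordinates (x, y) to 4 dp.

circle eqns → linear via eq_j − eq_1; set q_j = A_j·A_j − L_j²
q_1 = 36.0000+6.2500−12.5000 = 29.7500
12.0000·x + 5.0000·y = q_1−q_2 = 40.0000
6.0000·x − 5.0000·y = q_1−q_3 = 5.0000
solve first two rows → x=2.5000, y=2.0000

(2.5000, 2.0000)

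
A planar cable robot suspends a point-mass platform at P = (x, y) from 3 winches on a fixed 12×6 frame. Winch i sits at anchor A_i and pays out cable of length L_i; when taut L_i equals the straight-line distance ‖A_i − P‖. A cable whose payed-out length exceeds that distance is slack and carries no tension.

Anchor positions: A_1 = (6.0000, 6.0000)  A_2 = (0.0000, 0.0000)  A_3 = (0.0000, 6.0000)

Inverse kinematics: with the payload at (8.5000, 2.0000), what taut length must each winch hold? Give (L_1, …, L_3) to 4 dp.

L_1 = √((6.0000−8.5000)² + (6.0000−2.0000)²) = 4.7170
L_2 = √((0.0000−8.5000)² + (0.0000−2.0000)²) = 8.7321
L_3 = √((0.0000−8.5000)² + (6.0000−2.0000)²) = 9.3941

(4.7170, 8.7321, 9.3941)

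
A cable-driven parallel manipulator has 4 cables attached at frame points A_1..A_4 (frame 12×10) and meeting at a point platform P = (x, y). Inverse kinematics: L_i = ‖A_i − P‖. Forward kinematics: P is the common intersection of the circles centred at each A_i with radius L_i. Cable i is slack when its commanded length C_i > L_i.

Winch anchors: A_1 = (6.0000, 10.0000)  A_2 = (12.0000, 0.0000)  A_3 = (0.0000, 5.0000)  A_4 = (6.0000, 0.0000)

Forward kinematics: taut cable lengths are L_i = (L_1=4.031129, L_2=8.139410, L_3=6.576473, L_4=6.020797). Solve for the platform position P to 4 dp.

each cable: (A_i−P)·(A_i−P) = L_i²; let k_i = ‖A_i‖²−L_i²
k_1 = 36.0000+100.0000−16.2500 = 119.7500
row 1: -12.0000x + 20.0000y = 42.0000  (k_2=77.7500)
row 2: 12.0000x + 10.0000y = 138.0000  (k_3=-18.2500)
row 3: 0.0000x + 20.0000y = 120.0000  (k_4=-0.2500)
Cramer on rows 1–2 → x = 6.5000, y = 6.0000
check cable 4: ‖A_4−P‖² = 36.2500 ≈ L_4² = 36.2500 ✓

(6.5000, 6.0000)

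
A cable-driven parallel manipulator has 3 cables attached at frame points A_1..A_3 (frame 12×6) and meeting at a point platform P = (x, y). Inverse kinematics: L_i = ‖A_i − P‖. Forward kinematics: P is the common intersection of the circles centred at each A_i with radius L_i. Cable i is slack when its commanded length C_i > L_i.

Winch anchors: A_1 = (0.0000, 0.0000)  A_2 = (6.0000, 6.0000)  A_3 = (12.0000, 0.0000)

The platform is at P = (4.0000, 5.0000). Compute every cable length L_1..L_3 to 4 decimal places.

(6.4031, 2.2361, 9.4340)

L_1 = √((0.0000−4.0000)² + (0.0000−5.0000)²) = 6.4031
L_2 = √((6.0000−4.0000)² + (6.0000−5.0000)²) = 2.2361
L_3 = √((12.0000−4.0000)² + (0.0000−5.0000)²) = 9.4340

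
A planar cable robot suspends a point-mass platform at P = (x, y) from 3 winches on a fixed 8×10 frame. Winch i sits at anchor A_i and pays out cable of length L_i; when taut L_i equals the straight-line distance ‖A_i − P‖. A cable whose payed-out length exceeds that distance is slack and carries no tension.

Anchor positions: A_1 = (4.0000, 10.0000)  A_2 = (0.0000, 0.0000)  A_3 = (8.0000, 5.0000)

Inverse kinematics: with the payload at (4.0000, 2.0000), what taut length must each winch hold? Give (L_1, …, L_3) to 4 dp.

L_1: Δ = A_1−P = (0.0000, 8.0000) → ‖Δ‖ = √64.0000 = 8.0000
L_2: Δ = A_2−P = (-4.0000, -2.0000) → ‖Δ‖ = √20.0000 = 4.4721
L_3: Δ = A_3−P = (4.0000, 3.0000) → ‖Δ‖ = √25.0000 = 5.0000

(8.0000, 4.4721, 5.0000)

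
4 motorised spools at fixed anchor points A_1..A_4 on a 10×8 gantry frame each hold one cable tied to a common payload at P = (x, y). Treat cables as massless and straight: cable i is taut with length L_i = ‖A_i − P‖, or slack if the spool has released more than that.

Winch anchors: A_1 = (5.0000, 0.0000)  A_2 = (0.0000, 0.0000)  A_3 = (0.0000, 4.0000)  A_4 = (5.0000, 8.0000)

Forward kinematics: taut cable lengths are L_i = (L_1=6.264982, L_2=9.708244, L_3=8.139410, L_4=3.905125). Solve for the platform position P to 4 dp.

each cable: (A_i−P)·(A_i−P) = L_i²; let k_i = ‖A_i‖²−L_i²
k_1 = 25.0000+0.0000−39.2500 = -14.2500
row 1: 10.0000x + 0.0000y = 80.0000  (k_2=-94.2500)
row 2: 10.0000x − 8.0000y = 36.0000  (k_3=-50.2500)
row 3: 0.0000x − 16.0000y = -88.0000  (k_4=73.7500)
Cramer on rows 1–2 → x = 8.0000, y = 5.5000
check cable 4: ‖A_4−P‖² = 15.2500 ≈ L_4² = 15.2500 ✓

(8.0000, 5.5000)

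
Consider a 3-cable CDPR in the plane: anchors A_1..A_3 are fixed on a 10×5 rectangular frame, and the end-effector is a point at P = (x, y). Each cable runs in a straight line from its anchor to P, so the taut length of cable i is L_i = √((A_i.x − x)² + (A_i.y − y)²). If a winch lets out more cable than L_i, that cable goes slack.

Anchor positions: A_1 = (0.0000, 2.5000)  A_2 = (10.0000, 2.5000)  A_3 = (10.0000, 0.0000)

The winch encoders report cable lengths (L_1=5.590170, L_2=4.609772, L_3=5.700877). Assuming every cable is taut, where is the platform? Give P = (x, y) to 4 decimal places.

(5.5000, 3.5000)

expand ‖A_i−P‖²=L_i² and subtract eq 1 (c_i ≔ ‖A_i‖²−L_i²)
c_1 = 0.0000+6.2500−31.2500 = -25.0000
eq1−eq2 → [-20.0000  0.0000]·P = -110.0000
eq1−eq3 → [-20.0000  5.0000]·P = -92.5000
2×2 solve → P = (5.5000, 3.5000)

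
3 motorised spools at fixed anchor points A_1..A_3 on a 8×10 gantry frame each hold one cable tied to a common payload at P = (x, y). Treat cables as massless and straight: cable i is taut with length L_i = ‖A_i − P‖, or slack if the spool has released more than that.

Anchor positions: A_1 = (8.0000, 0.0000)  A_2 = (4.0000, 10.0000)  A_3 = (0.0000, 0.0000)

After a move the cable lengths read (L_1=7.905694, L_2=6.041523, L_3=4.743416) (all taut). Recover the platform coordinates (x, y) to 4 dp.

(1.5000, 4.5000)

each cable: (A_i−P)·(A_i−P) = L_i²; let q_i = ‖A_i‖²−L_i²
q_1 = 64.0000+0.0000−62.5000 = 1.5000
row 1: 8.0000x − 20.0000y = -78.0000  (q_2=79.5000)
row 2: 16.0000x + 0.0000y = 24.0000  (q_3=-22.5000)
Cramer on rows 1–2 → x = 1.5000, y = 4.5000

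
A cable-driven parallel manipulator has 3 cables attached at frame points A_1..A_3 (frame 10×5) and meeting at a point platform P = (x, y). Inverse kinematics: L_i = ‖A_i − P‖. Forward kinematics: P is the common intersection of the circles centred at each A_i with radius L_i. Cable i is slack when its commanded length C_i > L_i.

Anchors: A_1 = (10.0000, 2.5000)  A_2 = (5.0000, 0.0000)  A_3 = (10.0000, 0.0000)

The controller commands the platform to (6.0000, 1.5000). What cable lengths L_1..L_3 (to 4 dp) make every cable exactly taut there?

L_1 = √((10.0000−6.0000)² + (2.5000−1.5000)²) = 4.1231
L_2 = √((5.0000−6.0000)² + (0.0000−1.5000)²) = 1.8028
L_3 = √((10.0000−6.0000)² + (0.0000−1.5000)²) = 4.2720

(4.1231, 1.8028, 4.2720)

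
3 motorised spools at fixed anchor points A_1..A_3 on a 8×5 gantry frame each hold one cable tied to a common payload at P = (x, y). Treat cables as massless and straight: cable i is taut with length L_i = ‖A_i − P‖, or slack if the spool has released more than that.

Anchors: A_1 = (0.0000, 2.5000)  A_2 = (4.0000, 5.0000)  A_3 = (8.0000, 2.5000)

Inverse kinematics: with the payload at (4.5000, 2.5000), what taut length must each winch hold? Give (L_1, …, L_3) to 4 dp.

(4.5000, 2.5495, 3.5000)

cable 1: Δx=-4.5000, Δy=0.0000; L_1 = √(Δx²+Δy²) = 4.5000
cable 2: Δx=-0.5000, Δy=2.5000; L_2 = √(Δx²+Δy²) = 2.5495
cable 3: Δx=3.5000, Δy=0.0000; L_3 = √(Δx²+Δy²) = 3.5000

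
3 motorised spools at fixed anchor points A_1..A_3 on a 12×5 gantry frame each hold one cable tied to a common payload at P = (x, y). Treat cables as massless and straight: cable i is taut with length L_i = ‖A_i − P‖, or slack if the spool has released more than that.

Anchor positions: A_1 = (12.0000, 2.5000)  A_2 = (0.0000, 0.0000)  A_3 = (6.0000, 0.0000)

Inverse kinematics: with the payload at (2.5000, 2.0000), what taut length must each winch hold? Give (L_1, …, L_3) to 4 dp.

L_1 = √((12.0000−2.5000)² + (2.5000−2.0000)²) = 9.5131
L_2 = √((0.0000−2.5000)² + (0.0000−2.0000)²) = 3.2016
L_3 = √((6.0000−2.5000)² + (0.0000−2.0000)²) = 4.0311

(9.5131, 3.2016, 4.0311)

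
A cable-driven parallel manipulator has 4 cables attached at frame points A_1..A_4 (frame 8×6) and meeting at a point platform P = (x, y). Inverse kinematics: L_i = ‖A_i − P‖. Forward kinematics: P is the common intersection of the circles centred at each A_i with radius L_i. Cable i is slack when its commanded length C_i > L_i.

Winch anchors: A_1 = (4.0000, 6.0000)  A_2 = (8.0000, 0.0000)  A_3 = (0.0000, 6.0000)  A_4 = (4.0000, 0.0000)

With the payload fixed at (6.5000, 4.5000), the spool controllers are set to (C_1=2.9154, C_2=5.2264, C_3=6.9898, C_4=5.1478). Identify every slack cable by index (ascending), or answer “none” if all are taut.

cable 1: √((-2.5000)²+(1.5000)²)=2.9155, C_1=2.9154: taut
cable 2: √((1.5000)²+(-4.5000)²)=4.7434, C_2=5.2264: slack
cable 3: √((-6.5000)²+(1.5000)²)=6.6708, C_3=6.9898: slack
cable 4: √((-2.5000)²+(-4.5000)²)=5.1478, C_4=5.1478: taut

2, 3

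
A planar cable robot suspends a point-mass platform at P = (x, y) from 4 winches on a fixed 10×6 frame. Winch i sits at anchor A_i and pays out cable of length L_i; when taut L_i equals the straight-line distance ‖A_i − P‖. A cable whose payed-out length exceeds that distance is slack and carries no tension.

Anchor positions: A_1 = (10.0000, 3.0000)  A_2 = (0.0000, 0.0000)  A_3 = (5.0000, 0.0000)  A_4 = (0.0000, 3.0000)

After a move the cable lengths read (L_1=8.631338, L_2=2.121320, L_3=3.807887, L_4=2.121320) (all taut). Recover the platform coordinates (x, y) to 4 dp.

expand ‖A_i−P‖²=L_i² and subtract eq 1 (k_i ≔ ‖A_i‖²−L_i²)
k_1 = 100.0000+9.0000−74.5000 = 34.5000
eq1−eq2 → [20.0000  6.0000]·P = 39.0000
eq1−eq3 → [10.0000  6.0000]·P = 24.0000
eq1−eq4 → [20.0000  0.0000]·P = 30.0000
2×2 solve → P = (1.5000, 1.5000)
check cable 4: ‖A_4−P‖² = 4.5000 ≈ L_4² = 4.5000 ✓

(1.5000, 1.5000)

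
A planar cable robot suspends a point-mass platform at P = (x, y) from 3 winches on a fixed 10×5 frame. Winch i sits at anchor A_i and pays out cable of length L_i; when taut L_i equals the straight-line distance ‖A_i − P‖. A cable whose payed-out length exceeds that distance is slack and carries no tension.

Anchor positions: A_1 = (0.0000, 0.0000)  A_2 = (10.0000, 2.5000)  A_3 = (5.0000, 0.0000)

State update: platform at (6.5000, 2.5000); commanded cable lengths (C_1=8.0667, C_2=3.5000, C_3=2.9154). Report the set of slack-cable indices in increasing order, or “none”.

1

cable 1: √((-6.5000)²+(-2.5000)²)=6.9642, C_1=8.0667: slack
cable 2: √((3.5000)²+(0.0000)²)=3.5000, C_2=3.5000: taut
cable 3: √((-1.5000)²+(-2.5000)²)=2.9155, C_3=2.9154: taut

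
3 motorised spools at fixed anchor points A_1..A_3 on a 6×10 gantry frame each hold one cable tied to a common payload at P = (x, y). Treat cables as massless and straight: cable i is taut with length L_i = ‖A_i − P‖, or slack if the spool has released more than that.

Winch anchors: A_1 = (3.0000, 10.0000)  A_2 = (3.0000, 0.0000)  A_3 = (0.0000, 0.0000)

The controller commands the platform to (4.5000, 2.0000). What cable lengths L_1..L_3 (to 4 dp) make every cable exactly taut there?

(8.1394, 2.5000, 4.9244)

L_1: Δ = A_1−P = (-1.5000, 8.0000) → ‖Δ‖ = √66.2500 = 8.1394
L_2: Δ = A_2−P = (-1.5000, -2.0000) → ‖Δ‖ = √6.2500 = 2.5000
L_3: Δ = A_3−P = (-4.5000, -2.0000) → ‖Δ‖ = √24.2500 = 4.9244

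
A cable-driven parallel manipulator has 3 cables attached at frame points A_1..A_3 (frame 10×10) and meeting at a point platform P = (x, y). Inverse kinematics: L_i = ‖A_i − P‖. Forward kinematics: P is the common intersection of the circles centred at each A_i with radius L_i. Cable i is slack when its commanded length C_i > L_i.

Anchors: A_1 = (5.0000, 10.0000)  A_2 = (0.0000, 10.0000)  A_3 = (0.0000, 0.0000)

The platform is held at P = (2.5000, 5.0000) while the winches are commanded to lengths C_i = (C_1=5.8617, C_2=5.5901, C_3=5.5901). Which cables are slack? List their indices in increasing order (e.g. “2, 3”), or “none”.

cable 1: √((2.5000)²+(5.0000)²)=5.5902, C_1=5.8617: slack
cable 2: √((-2.5000)²+(5.0000)²)=5.5902, C_2=5.5901: taut
cable 3: √((-2.5000)²+(-5.0000)²)=5.5902, C_3=5.5901: taut

1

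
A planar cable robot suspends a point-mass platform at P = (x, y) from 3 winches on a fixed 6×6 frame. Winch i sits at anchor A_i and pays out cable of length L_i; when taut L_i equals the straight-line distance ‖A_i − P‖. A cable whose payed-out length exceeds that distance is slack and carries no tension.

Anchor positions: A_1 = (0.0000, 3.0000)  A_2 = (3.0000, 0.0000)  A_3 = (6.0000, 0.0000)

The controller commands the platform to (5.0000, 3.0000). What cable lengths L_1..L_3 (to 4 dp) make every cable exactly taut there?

(5.0000, 3.6056, 3.1623)

L_1: Δ = A_1−P = (-5.0000, 0.0000) → ‖Δ‖ = √25.0000 = 5.0000
L_2: Δ = A_2−P = (-2.0000, -3.0000) → ‖Δ‖ = √13.0000 = 3.6056
L_3: Δ = A_3−P = (1.0000, -3.0000) → ‖Δ‖ = √10.0000 = 3.1623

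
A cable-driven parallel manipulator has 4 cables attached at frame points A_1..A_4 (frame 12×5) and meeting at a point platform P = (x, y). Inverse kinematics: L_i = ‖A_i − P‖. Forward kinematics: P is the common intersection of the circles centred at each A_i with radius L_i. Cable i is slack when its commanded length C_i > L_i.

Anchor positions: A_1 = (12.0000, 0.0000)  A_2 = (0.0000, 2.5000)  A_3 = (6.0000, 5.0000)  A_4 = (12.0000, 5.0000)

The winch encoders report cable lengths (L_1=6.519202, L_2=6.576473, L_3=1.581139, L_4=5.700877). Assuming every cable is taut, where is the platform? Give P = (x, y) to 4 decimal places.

each cable: (A_i−P)·(A_i−P) = L_i²; let q_i = ‖A_i‖²−L_i²
q_1 = 144.0000+0.0000−42.5000 = 101.5000
row 1: 24.0000x − 5.0000y = 138.5000  (q_2=-37.0000)
row 2: 12.0000x − 10.0000y = 43.0000  (q_3=58.5000)
row 3: 0.0000x − 10.0000y = -35.0000  (q_4=136.5000)
Cramer on rows 1–2 → x = 6.5000, y = 3.5000
check cable 4: ‖A_4−P‖² = 32.5000 ≈ L_4² = 32.5000 ✓

(6.5000, 3.5000)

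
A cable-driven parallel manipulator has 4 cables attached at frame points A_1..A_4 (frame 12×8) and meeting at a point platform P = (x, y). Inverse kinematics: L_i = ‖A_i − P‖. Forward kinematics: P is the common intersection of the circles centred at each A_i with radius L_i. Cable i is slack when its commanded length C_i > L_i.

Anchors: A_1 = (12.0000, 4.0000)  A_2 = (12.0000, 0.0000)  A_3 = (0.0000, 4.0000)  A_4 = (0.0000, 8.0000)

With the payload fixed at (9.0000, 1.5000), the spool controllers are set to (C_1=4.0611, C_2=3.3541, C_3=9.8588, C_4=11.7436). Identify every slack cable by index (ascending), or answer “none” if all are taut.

1, 3, 4

i=1: geometric 3.9051 vs commanded 4.0611 ⇒ slack
i=2: geometric 3.3541 vs commanded 3.3541 ⇒ taut
i=3: geometric 9.3408 vs commanded 9.8588 ⇒ slack
i=4: geometric 11.1018 vs commanded 11.7436 ⇒ slack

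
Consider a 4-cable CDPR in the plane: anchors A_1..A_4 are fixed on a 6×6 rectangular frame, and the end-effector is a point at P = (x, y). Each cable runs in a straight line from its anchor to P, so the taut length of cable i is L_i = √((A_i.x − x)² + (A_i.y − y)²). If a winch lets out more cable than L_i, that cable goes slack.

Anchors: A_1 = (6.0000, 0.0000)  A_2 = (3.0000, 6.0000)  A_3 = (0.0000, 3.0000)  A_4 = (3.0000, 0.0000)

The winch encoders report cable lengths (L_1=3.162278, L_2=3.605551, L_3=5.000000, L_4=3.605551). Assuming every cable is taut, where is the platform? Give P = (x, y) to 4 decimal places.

(5.0000, 3.0000)

expand ‖A_i−P‖²=L_i² and subtract eq 1 (k_i ≔ ‖A_i‖²−L_i²)
k_1 = 36.0000+0.0000−10.0000 = 26.0000
eq1−eq2 → [6.0000  -12.0000]·P = -6.0000
eq1−eq3 → [12.0000  -6.0000]·P = 42.0000
eq1−eq4 → [6.0000  0.0000]·P = 30.0000
2×2 solve → P = (5.0000, 3.0000)
check cable 4: ‖A_4−P‖² = 13.0000 ≈ L_4² = 13.0000 ✓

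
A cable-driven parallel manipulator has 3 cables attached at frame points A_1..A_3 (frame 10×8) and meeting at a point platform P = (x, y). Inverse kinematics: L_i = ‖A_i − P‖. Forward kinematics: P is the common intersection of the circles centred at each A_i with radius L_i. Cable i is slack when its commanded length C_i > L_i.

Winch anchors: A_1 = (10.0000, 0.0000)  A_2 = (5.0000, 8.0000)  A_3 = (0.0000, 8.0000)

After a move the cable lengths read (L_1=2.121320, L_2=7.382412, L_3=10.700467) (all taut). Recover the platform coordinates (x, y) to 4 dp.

circle eqns → linear via eq_j − eq_1; set q_j = A_j·A_j − L_j²
q_1 = 100.0000+0.0000−4.5000 = 95.5000
10.0000·x − 16.0000·y = q_1−q_2 = 61.0000
20.0000·x − 16.0000·y = q_1−q_3 = 146.0000
solve first two rows → x=8.5000, y=1.5000

(8.5000, 1.5000)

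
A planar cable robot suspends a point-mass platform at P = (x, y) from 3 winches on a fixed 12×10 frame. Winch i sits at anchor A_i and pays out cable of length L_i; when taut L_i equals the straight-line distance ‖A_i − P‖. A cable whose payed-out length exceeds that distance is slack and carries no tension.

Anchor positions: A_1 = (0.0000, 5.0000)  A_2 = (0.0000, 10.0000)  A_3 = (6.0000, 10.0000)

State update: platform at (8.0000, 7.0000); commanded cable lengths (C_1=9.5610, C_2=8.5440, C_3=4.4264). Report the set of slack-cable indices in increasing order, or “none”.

1, 3

cable 1: L_1 = ‖A_1−P‖ = 8.2462;  C_1 = 9.5610 → slack
cable 2: L_2 = ‖A_2−P‖ = 8.5440;  C_2 = 8.5440 → taut
cable 3: L_3 = ‖A_3−P‖ = 3.6056;  C_3 = 4.4264 → slack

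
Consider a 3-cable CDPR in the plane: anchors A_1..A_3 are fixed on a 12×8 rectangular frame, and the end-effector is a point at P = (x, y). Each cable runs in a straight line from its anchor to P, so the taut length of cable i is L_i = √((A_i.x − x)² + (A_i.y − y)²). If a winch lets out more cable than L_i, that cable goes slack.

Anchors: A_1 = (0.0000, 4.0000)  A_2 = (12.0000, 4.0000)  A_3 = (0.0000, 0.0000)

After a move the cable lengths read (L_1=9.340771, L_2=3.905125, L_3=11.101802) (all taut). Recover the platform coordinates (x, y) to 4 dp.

(9.0000, 6.5000)

each cable: (A_i−P)·(A_i−P) = L_i²; let c_i = ‖A_i‖²−L_i²
c_1 = 0.0000+16.0000−87.2500 = -71.2500
row 1: -24.0000x + 0.0000y = -216.0000  (c_2=144.7500)
row 2: 0.0000x + 8.0000y = 52.0000  (c_3=-123.2500)
Cramer on rows 1–2 → x = 9.0000, y = 6.5000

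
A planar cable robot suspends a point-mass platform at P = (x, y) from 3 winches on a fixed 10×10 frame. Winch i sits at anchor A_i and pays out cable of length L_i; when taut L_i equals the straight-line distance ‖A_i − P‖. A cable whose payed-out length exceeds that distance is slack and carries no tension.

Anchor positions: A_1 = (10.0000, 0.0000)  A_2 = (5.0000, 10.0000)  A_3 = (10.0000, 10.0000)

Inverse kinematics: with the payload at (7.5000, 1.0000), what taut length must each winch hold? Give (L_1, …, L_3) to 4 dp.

L_1: Δ = A_1−P = (2.5000, -1.0000) → ‖Δ‖ = √7.2500 = 2.6926
L_2: Δ = A_2−P = (-2.5000, 9.0000) → ‖Δ‖ = √87.2500 = 9.3408
L_3: Δ = A_3−P = (2.5000, 9.0000) → ‖Δ‖ = √87.2500 = 9.3408

(2.6926, 9.3408, 9.3408)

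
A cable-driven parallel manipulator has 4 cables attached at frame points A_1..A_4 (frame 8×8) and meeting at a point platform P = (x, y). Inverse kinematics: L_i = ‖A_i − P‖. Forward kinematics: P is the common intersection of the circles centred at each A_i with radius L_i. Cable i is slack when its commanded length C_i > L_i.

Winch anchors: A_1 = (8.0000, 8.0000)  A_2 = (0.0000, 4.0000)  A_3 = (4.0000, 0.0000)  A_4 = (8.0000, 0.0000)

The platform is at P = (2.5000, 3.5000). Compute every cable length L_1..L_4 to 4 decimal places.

L_1: Δ = A_1−P = (5.5000, 4.5000) → ‖Δ‖ = √50.5000 = 7.1063
L_2: Δ = A_2−P = (-2.5000, 0.5000) → ‖Δ‖ = √6.5000 = 2.5495
L_3: Δ = A_3−P = (1.5000, -3.5000) → ‖Δ‖ = √14.5000 = 3.8079
L_4: Δ = A_4−P = (5.5000, -3.5000) → ‖Δ‖ = √42.5000 = 6.5192

(7.1063, 2.5495, 3.8079, 6.5192)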